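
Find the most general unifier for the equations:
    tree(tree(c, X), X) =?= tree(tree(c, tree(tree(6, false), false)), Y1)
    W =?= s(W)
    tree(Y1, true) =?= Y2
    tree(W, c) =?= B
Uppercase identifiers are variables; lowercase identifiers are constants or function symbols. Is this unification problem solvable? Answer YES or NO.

Decompose tree/2: tree(c, X) =?= tree(c, tree(tree(6, false), false)),  X =?= Y1.
Decompose tree/2: c =?= c,  X =?= tree(tree(6, false), false).
Delete trivial equation c =?= c.
Bind X := tree(tree(6, false), false); substituting into the one remaining equation that mentions X gives: tree(tree(6, false), false) =?= Y1.
Bind Y1 := tree(tree(6, false), false); substituting into the one remaining equation that mentions Y1 gives: tree(tree(tree(6, false), false), true) =?= Y2.
Occurs check fails: W occurs in s(W); the equation W =?= s(W) has no finite solution.

NO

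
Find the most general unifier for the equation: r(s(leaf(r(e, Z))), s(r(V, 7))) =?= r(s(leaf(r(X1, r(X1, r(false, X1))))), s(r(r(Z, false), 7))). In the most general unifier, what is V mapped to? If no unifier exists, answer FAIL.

Decompose r/2: s(leaf(r(e, Z))) =?= s(leaf(r(X1, r(X1, r(false, X1))))),  s(r(V, 7)) =?= s(r(r(Z, false), 7)).
Decompose s/1: leaf(r(e, Z)) =?= leaf(r(X1, r(X1, r(false, X1)))).
Decompose leaf/1: r(e, Z) =?= r(X1, r(X1, r(false, X1))).
Decompose r/2: e =?= X1,  Z =?= r(X1, r(false, X1)).
Bind X1 := e; substituting into the one remaining equation that mentions X1 gives: Z =?= r(e, r(false, e)).
Bind Z := r(e, r(false, e)); substituting into the remaining equation gives: s(r(V, 7)) =?= s(r(r(r(e, r(false, e)), false), 7)).
Decompose s/1: r(V, 7) =?= r(r(r(e, r(false, e)), false), 7).
Decompose r/2: V =?= r(r(e, r(false, e)), false),  7 =?= 7.
Bind V := r(r(e, r(false, e)), false); no other remaining equation mentions V.
Delete trivial equation 7 =?= 7.
MGU = { X1 -> e, Z -> r(e, r(false, e)), V -> r(r(e, r(false, e)), false) }, so V -> r(r(e, r(false, e)), false).

r(r(e, r(false, e)), false)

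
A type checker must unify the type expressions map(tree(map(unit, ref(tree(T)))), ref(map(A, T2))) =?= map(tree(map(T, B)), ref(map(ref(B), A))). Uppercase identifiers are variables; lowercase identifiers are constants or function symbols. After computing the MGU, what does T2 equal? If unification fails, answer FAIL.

Decompose map/2: tree(map(unit, ref(tree(T)))) =?= tree(map(T, B)),  ref(map(A, T2)) =?= ref(map(ref(B), A)).
Decompose tree/1: map(unit, ref(tree(T))) =?= map(T, B).
Decompose map/2: unit =?= T,  ref(tree(T)) =?= B.
Bind T := unit; substituting into the one remaining equation that mentions T gives: ref(tree(unit)) =?= B.
Bind B := ref(tree(unit)); substituting into the remaining equation gives: ref(map(A, T2)) =?= ref(map(ref(ref(tree(unit))), A)).
Decompose ref/1: map(A, T2) =?= map(ref(ref(tree(unit))), A).
Decompose map/2: A =?= ref(ref(tree(unit))),  T2 =?= A.
Bind A := ref(ref(tree(unit))); substituting into the remaining equation gives: T2 =?= ref(ref(tree(unit))).
Bind T2 := ref(ref(tree(unit))).
MGU = { T := unit, B := ref(tree(unit)), A := ref(ref(tree(unit))), T2 := ref(ref(tree(unit))) }, so T2 := ref(ref(tree(unit))).

ref(ref(tree(unit)))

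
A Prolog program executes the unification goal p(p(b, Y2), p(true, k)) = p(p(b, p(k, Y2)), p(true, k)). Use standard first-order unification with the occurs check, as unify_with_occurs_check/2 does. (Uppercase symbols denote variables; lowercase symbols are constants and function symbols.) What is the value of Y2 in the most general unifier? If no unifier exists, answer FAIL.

Decompose p/2: p(b, Y2) = p(b, p(k, Y2)),  p(true, k) = p(true, k).
Decompose p/2: b = b,  Y2 = p(k, Y2).
Delete trivial equation b = b.
Occurs check fails: Y2 occurs in p(k, Y2); the equation Y2 = p(k, Y2) has no finite solution.

FAIL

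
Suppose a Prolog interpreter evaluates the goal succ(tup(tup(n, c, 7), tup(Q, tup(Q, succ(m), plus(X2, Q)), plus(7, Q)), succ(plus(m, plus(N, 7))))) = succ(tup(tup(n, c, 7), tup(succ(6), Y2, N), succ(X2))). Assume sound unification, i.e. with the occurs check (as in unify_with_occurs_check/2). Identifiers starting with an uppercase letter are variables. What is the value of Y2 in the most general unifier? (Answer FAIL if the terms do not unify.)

tup(succ(6), succ(m), plus(plus(m, plus(plus(7, succ(6)), 7)), succ(6)))

Decompose succ/1: tup(tup(n, c, 7), tup(Q, tup(Q, succ(m), plus(X2, Q)), plus(7, Q)), succ(plus(m, plus(N, 7)))) = tup(tup(n, c, 7), tup(succ(6), Y2, N), succ(X2)).
Decompose tup/3: tup(n, c, 7) = tup(n, c, 7),  tup(Q, tup(Q, succ(m), plus(X2, Q)), plus(7, Q)) = tup(succ(6), Y2, N),  succ(plus(m, plus(N, 7))) = succ(X2).
Delete trivial equation tup(n, c, 7) = tup(n, c, 7).
Decompose tup/3: Q = succ(6),  tup(Q, succ(m), plus(X2, Q)) = Y2,  plus(7, Q) = N.
Bind Q := succ(6); substituting into the 2 remaining equations that mention Q gives: tup(succ(6), succ(m), plus(X2, succ(6))) = Y2,  plus(7, succ(6)) = N.
Bind Y2 := tup(succ(6), succ(m), plus(X2, succ(6))); no other remaining equation mentions Y2.
Bind N := plus(7, succ(6)); substituting into the remaining equation gives: succ(plus(m, plus(plus(7, succ(6)), 7))) = succ(X2).
Decompose succ/1: plus(m, plus(plus(7, succ(6)), 7)) = X2.
Bind X2 := plus(m, plus(plus(7, succ(6)), 7)). Substituting into the earlier binding gives Y2 := tup(succ(6), succ(m), plus(plus(m, plus(plus(7, succ(6)), 7)), succ(6))).
MGU = { Q ↦ succ(6), Y2 ↦ tup(succ(6), succ(m), plus(plus(m, plus(plus(7, succ(6)), 7)), succ(6))), N ↦ plus(7, succ(6)), X2 ↦ plus(m, plus(plus(7, succ(6)), 7)) }, so Y2 ↦ tup(succ(6), succ(m), plus(plus(m, plus(plus(7, succ(6)), 7)), succ(6))).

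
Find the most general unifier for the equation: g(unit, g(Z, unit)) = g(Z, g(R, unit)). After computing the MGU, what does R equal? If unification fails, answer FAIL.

unit

Decompose g/2: unit = Z,  g(Z, unit) = g(R, unit).
Bind Z := unit; substituting into the remaining equation gives: g(unit, unit) = g(R, unit).
Decompose g/2: unit = R,  unit = unit.
Bind R := unit; no other remaining equation mentions R.
Delete trivial equation unit = unit.
MGU = { Z ↦ unit, R ↦ unit }, so R ↦ unit.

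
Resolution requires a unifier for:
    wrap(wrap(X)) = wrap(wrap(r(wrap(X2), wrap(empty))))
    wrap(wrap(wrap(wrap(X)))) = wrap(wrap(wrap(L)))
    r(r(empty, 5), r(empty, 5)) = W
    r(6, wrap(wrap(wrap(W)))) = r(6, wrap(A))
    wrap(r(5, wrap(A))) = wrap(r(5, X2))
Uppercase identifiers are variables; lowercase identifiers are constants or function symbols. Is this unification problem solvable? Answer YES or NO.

Decompose wrap/1: wrap(X) = wrap(r(wrap(X2), wrap(empty))).
Decompose wrap/1: X = r(wrap(X2), wrap(empty)).
Bind X := r(wrap(X2), wrap(empty)); substituting into the one remaining equation that mentions X gives: wrap(wrap(wrap(wrap(r(wrap(X2), wrap(empty)))))) = wrap(wrap(wrap(L))).
Decompose wrap/1: wrap(wrap(wrap(r(wrap(X2), wrap(empty))))) = wrap(wrap(L)).
Decompose wrap/1: wrap(wrap(r(wrap(X2), wrap(empty)))) = wrap(L).
Decompose wrap/1: wrap(r(wrap(X2), wrap(empty))) = L.
Bind L := wrap(r(wrap(X2), wrap(empty))); no other remaining equation mentions L.
Bind W := r(r(empty, 5), r(empty, 5)); substituting into the one remaining equation that mentions W gives: r(6, wrap(wrap(wrap(r(r(empty, 5), r(empty, 5)))))) = r(6, wrap(A)).
Decompose r/2: 6 = 6,  wrap(wrap(wrap(r(r(empty, 5), r(empty, 5))))) = wrap(A).
Delete trivial equation 6 = 6.
Decompose wrap/1: wrap(wrap(r(r(empty, 5), r(empty, 5)))) = A.
Bind A := wrap(wrap(r(r(empty, 5), r(empty, 5)))); substituting into the remaining equation gives: wrap(r(5, wrap(wrap(wrap(r(r(empty, 5), r(empty, 5))))))) = wrap(r(5, X2)).
Decompose wrap/1: r(5, wrap(wrap(wrap(r(r(empty, 5), r(empty, 5)))))) = r(5, X2).
Decompose r/2: 5 = 5,  wrap(wrap(wrap(r(r(empty, 5), r(empty, 5))))) = X2.
Delete trivial equation 5 = 5.
Bind X2 := wrap(wrap(wrap(r(r(empty, 5), r(empty, 5))))). Substituting into the earlier bindings gives X := r(wrap(wrap(wrap(wrap(r(r(empty, 5), r(empty, 5)))))), wrap(empty)), L := wrap(r(wrap(wrap(wrap(wrap(r(r(empty, 5), r(empty, 5)))))), wrap(empty))).
No equations remain and no clash or occurs-check failure arose, so a unifier exists.

YES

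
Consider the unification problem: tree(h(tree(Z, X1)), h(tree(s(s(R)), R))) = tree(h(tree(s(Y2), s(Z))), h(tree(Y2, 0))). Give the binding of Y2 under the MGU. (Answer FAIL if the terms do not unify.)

Decompose tree/2: h(tree(Z, X1)) = h(tree(s(Y2), s(Z))),  h(tree(s(s(R)), R)) = h(tree(Y2, 0)).
Decompose h/1: tree(Z, X1) = tree(s(Y2), s(Z)).
Decompose tree/2: Z = s(Y2),  X1 = s(Z).
Bind Z := s(Y2); substituting into the one remaining equation that mentions Z gives: X1 = s(s(Y2)).
Bind X1 := s(s(Y2)); no other remaining equation mentions X1.
Decompose h/1: tree(s(s(R)), R) = tree(Y2, 0).
Decompose tree/2: s(s(R)) = Y2,  R = 0.
Bind Y2 := s(s(R)); no other remaining equation mentions Y2. Substituting into the earlier bindings gives Z := s(s(s(R))), X1 := s(s(s(s(R)))).
Bind R := 0. Substituting into the earlier bindings gives Z := s(s(s(0))), X1 := s(s(s(s(0)))), Y2 := s(s(0)).
MGU = { Z -> s(s(s(0))), X1 -> s(s(s(s(0)))), Y2 -> s(s(0)), R -> 0 }, so Y2 -> s(s(0)).

s(s(0))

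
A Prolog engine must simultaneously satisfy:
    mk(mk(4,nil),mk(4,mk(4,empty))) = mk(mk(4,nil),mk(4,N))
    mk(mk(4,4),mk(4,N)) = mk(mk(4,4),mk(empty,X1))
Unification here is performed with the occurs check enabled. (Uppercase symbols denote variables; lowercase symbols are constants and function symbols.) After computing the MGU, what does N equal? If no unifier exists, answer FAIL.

FAIL

Decompose mk/2: mk(4,nil) = mk(4,nil),  mk(4,mk(4,empty)) = mk(4,N).
Delete trivial equation mk(4,nil) = mk(4,nil).
Decompose mk/2: 4 = 4,  mk(4,empty) = N.
Delete trivial equation 4 = 4.
Bind N := mk(4,empty); substituting into the remaining equation gives: mk(mk(4,4),mk(4,mk(4,empty))) = mk(mk(4,4),mk(empty,X1)).
Decompose mk/2: mk(4,4) = mk(4,4),  mk(4,mk(4,empty)) = mk(empty,X1).
Delete trivial equation mk(4,4) = mk(4,4).
Decompose mk/2: 4 = empty,  mk(4,empty) = X1.
Clash: constants 4 and empty differ; no unifier exists.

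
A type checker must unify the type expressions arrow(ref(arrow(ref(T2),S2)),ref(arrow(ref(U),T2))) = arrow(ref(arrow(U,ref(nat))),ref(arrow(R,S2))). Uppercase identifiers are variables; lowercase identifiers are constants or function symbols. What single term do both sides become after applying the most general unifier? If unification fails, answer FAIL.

arrow(ref(arrow(ref(ref(nat)),ref(nat))),ref(arrow(ref(ref(ref(nat))),ref(nat))))

Decompose arrow/2: ref(arrow(ref(T2),S2)) = ref(arrow(U,ref(nat))),  ref(arrow(ref(U),T2)) = ref(arrow(R,S2)).
Decompose ref/1: arrow(ref(T2),S2) = arrow(U,ref(nat)).
Decompose arrow/2: ref(T2) = U,  S2 = ref(nat).
Bind U := ref(T2); substituting into the one remaining equation that mentions U gives: ref(arrow(ref(ref(T2)),T2)) = ref(arrow(R,S2)).
Bind S2 := ref(nat); substituting into the remaining equation gives: ref(arrow(ref(ref(T2)),T2)) = ref(arrow(R,ref(nat))).
Decompose ref/1: arrow(ref(ref(T2)),T2) = arrow(R,ref(nat)).
Decompose arrow/2: ref(ref(T2)) = R,  T2 = ref(nat).
Bind R := ref(ref(T2)); no other remaining equation mentions R.
Bind T2 := ref(nat). Substituting into the earlier bindings gives U := ref(ref(nat)), R := ref(ref(ref(nat))).
Applying the MGU to either side gives arrow(ref(arrow(ref(ref(nat)),ref(nat))),ref(arrow(ref(ref(ref(nat))),ref(nat)))).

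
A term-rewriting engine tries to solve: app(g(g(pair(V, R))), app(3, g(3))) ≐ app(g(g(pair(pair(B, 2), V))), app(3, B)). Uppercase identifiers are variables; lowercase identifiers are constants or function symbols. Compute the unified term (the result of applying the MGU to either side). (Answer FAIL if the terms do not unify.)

app(g(g(pair(pair(g(3), 2), pair(g(3), 2)))), app(3, g(3)))

Decompose app/2: g(g(pair(V, R))) ≐ g(g(pair(pair(B, 2), V))),  app(3, g(3)) ≐ app(3, B).
Decompose g/1: g(pair(V, R)) ≐ g(pair(pair(B, 2), V)).
Decompose g/1: pair(V, R) ≐ pair(pair(B, 2), V).
Decompose pair/2: V ≐ pair(B, 2),  R ≐ V.
Bind V := pair(B, 2); substituting into the one remaining equation that mentions V gives: R ≐ pair(B, 2).
Bind R := pair(B, 2); no other remaining equation mentions R.
Decompose app/2: 3 ≐ 3,  g(3) ≐ B.
Delete trivial equation 3 ≐ 3.
Bind B := g(3). Substituting into the earlier bindings gives V := pair(g(3), 2), R := pair(g(3), 2).
Applying the MGU to either side gives app(g(g(pair(pair(g(3), 2), pair(g(3), 2)))), app(3, g(3))).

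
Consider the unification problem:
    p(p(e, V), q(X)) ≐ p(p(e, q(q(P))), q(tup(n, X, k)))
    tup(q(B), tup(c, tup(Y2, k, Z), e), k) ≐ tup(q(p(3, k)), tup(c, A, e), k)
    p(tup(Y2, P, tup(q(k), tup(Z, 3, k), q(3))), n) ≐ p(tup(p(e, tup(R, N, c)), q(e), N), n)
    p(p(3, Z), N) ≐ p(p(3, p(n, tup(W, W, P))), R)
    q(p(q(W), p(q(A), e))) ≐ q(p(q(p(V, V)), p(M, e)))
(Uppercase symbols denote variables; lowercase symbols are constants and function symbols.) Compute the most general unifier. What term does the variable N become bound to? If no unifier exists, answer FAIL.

FAIL

Decompose p/2: p(e, V) ≐ p(e, q(q(P))),  q(X) ≐ q(tup(n, X, k)).
Decompose p/2: e ≐ e,  V ≐ q(q(P)).
Delete trivial equation e ≐ e.
Bind V := q(q(P)); substituting into the one remaining equation that mentions V gives: q(p(q(W), p(q(A), e))) ≐ q(p(q(p(q(q(P)), q(q(P)))), p(M, e))).
Decompose q/1: X ≐ tup(n, X, k).
Occurs check fails: X occurs in tup(n, X, k); the equation X ≐ tup(n, X, k) has no finite solution.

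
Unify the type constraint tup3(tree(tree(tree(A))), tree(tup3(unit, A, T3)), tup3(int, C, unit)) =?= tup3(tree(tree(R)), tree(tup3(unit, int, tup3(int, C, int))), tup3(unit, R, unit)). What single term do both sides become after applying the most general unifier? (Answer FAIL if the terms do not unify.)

Decompose tup3/3: tree(tree(tree(A))) =?= tree(tree(R)),  tree(tup3(unit, A, T3)) =?= tree(tup3(unit, int, tup3(int, C, int))),  tup3(int, C, unit) =?= tup3(unit, R, unit).
Decompose tree/1: tree(tree(A)) =?= tree(R).
Decompose tree/1: tree(A) =?= R.
Bind R := tree(A); substituting into the one remaining equation that mentions R gives: tup3(int, C, unit) =?= tup3(unit, tree(A), unit).
Decompose tree/1: tup3(unit, A, T3) =?= tup3(unit, int, tup3(int, C, int)).
Decompose tup3/3: unit =?= unit,  A =?= int,  T3 =?= tup3(int, C, int).
Delete trivial equation unit =?= unit.
Bind A := int; substituting into the one remaining equation that mentions A gives: tup3(int, C, unit) =?= tup3(unit, tree(int), unit). Substituting into the earlier binding gives R := tree(int).
Bind T3 := tup3(int, C, int); no other remaining equation mentions T3.
Decompose tup3/3: int =?= unit,  C =?= tree(int),  unit =?= unit.
Clash: constants int and unit differ; no unifier exists.

FAIL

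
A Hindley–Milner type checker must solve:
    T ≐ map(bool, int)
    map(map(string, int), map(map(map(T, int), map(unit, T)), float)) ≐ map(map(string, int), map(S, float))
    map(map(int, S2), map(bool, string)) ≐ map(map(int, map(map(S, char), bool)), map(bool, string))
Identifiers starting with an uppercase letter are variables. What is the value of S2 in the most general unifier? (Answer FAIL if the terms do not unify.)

Bind T := map(bool, int); substituting into the one remaining equation that mentions T gives: map(map(string, int), map(map(map(map(bool, int), int), map(unit, map(bool, int))), float)) ≐ map(map(string, int), map(S, float)).
Decompose map/2: map(string, int) ≐ map(string, int),  map(map(map(map(bool, int), int), map(unit, map(bool, int))), float) ≐ map(S, float).
Delete trivial equation map(string, int) ≐ map(string, int).
Decompose map/2: map(map(map(bool, int), int), map(unit, map(bool, int))) ≐ S,  float ≐ float.
Bind S := map(map(map(bool, int), int), map(unit, map(bool, int))); substituting into the one remaining equation that mentions S gives: map(map(int, S2), map(bool, string)) ≐ map(map(int, map(map(map(map(map(bool, int), int), map(unit, map(bool, int))), char), bool)), map(bool, string)).
Delete trivial equation float ≐ float.
Decompose map/2: map(int, S2) ≐ map(int, map(map(map(map(map(bool, int), int), map(unit, map(bool, int))), char), bool)),  map(bool, string) ≐ map(bool, string).
Decompose map/2: int ≐ int,  S2 ≐ map(map(map(map(map(bool, int), int), map(unit, map(bool, int))), char), bool).
Delete trivial equation int ≐ int.
Bind S2 := map(map(map(map(map(bool, int), int), map(unit, map(bool, int))), char), bool); no other remaining equation mentions S2.
Delete trivial equation map(bool, string) ≐ map(bool, string).
MGU = { T ↦ map(bool, int), S ↦ map(map(map(bool, int), int), map(unit, map(bool, int))), S2 ↦ map(map(map(map(map(bool, int), int), map(unit, map(bool, int))), char), bool) }, so S2 ↦ map(map(map(map(map(bool, int), int), map(unit, map(bool, int))), char), bool).

map(map(map(map(map(bool, int), int), map(unit, map(bool, int))), char), bool)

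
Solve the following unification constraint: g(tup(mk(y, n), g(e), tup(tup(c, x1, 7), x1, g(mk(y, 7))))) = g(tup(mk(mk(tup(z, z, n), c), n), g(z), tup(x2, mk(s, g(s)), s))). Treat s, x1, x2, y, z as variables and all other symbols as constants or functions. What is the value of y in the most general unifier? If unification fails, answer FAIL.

Decompose g/1: tup(mk(y, n), g(e), tup(tup(c, x1, 7), x1, g(mk(y, 7)))) = tup(mk(mk(tup(z, z, n), c), n), g(z), tup(x2, mk(s, g(s)), s)).
Decompose tup/3: mk(y, n) = mk(mk(tup(z, z, n), c), n),  g(e) = g(z),  tup(tup(c, x1, 7), x1, g(mk(y, 7))) = tup(x2, mk(s, g(s)), s).
Decompose mk/2: y = mk(tup(z, z, n), c),  n = n.
Bind y := mk(tup(z, z, n), c); substituting into the one remaining equation that mentions y gives: tup(tup(c, x1, 7), x1, g(mk(mk(tup(z, z, n), c), 7))) = tup(x2, mk(s, g(s)), s).
Delete trivial equation n = n.
Decompose g/1: e = z.
Bind z := e; substituting into the remaining equation gives: tup(tup(c, x1, 7), x1, g(mk(mk(tup(e, e, n), c), 7))) = tup(x2, mk(s, g(s)), s). Substituting into the earlier binding gives y := mk(tup(e, e, n), c).
Decompose tup/3: tup(c, x1, 7) = x2,  x1 = mk(s, g(s)),  g(mk(mk(tup(e, e, n), c), 7)) = s.
Bind x2 := tup(c, x1, 7); no other remaining equation mentions x2.
Bind x1 := mk(s, g(s)); no other remaining equation mentions x1. Substituting into the earlier binding gives x2 := tup(c, mk(s, g(s)), 7).
Bind s := g(mk(mk(tup(e, e, n), c), 7)). Substituting into the earlier bindings gives x2 := tup(c, mk(g(mk(mk(tup(e, e, n), c), 7)), g(g(mk(mk(tup(e, e, n), c), 7)))), 7), x1 := mk(g(mk(mk(tup(e, e, n), c), 7)), g(g(mk(mk(tup(e, e, n), c), 7)))).
MGU = { y ↦ mk(tup(e, e, n), c), z ↦ e, x2 ↦ tup(c, mk(g(mk(mk(tup(e, e, n), c), 7)), g(g(mk(mk(tup(e, e, n), c), 7)))), 7), x1 ↦ mk(g(mk(mk(tup(e, e, n), c), 7)), g(g(mk(mk(tup(e, e, n), c), 7)))), s ↦ g(mk(mk(tup(e, e, n), c), 7)) }, so y ↦ mk(tup(e, e, n), c).

mk(tup(e, e, n), c)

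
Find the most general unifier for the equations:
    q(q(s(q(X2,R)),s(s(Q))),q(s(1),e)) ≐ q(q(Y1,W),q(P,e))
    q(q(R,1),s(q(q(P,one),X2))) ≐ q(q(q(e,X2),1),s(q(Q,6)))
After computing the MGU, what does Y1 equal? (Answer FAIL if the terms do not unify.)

s(q(6,q(e,6)))

Decompose q/2: q(s(q(X2,R)),s(s(Q))) ≐ q(Y1,W),  q(s(1),e) ≐ q(P,e).
Decompose q/2: s(q(X2,R)) ≐ Y1,  s(s(Q)) ≐ W.
Bind Y1 := s(q(X2,R)); no other remaining equation mentions Y1.
Bind W := s(s(Q)); no other remaining equation mentions W.
Decompose q/2: s(1) ≐ P,  e ≐ e.
Bind P := s(1); substituting into the one remaining equation that mentions P gives: q(q(R,1),s(q(q(s(1),one),X2))) ≐ q(q(q(e,X2),1),s(q(Q,6))).
Delete trivial equation e ≐ e.
Decompose q/2: q(R,1) ≐ q(q(e,X2),1),  s(q(q(s(1),one),X2)) ≐ s(q(Q,6)).
Decompose q/2: R ≐ q(e,X2),  1 ≐ 1.
Bind R := q(e,X2); no other remaining equation mentions R. Substituting into the earlier binding gives Y1 := s(q(X2,q(e,X2))).
Delete trivial equation 1 ≐ 1.
Decompose s/1: q(q(s(1),one),X2) ≐ q(Q,6).
Decompose q/2: q(s(1),one) ≐ Q,  X2 ≐ 6.
Bind Q := q(s(1),one); no other remaining equation mentions Q. Substituting into the earlier binding gives W := s(s(q(s(1),one))).
Bind X2 := 6. Substituting into the earlier bindings gives Y1 := s(q(6,q(e,6))), R := q(e,6).
MGU = { Y1 -> s(q(6,q(e,6))), W -> s(s(q(s(1),one))), P -> s(1), R -> q(e,6), Q -> q(s(1),one), X2 -> 6 }, so Y1 -> s(q(6,q(e,6))).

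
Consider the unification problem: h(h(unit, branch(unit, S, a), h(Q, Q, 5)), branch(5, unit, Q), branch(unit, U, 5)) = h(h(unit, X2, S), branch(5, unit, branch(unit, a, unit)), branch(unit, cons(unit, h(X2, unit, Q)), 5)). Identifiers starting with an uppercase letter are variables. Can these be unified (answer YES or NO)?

YES

Decompose h/3: h(unit, branch(unit, S, a), h(Q, Q, 5)) = h(unit, X2, S),  branch(5, unit, Q) = branch(5, unit, branch(unit, a, unit)),  branch(unit, U, 5) = branch(unit, cons(unit, h(X2, unit, Q)), 5).
Decompose h/3: unit = unit,  branch(unit, S, a) = X2,  h(Q, Q, 5) = S.
Delete trivial equation unit = unit.
Bind X2 := branch(unit, S, a); substituting into the one remaining equation that mentions X2 gives: branch(unit, U, 5) = branch(unit, cons(unit, h(branch(unit, S, a), unit, Q)), 5).
Bind S := h(Q, Q, 5); substituting into the one remaining equation that mentions S gives: branch(unit, U, 5) = branch(unit, cons(unit, h(branch(unit, h(Q, Q, 5), a), unit, Q)), 5). Substituting into the earlier binding gives X2 := branch(unit, h(Q, Q, 5), a).
Decompose branch/3: 5 = 5,  unit = unit,  Q = branch(unit, a, unit).
Delete trivial equation 5 = 5.
Delete trivial equation unit = unit.
Bind Q := branch(unit, a, unit); substituting into the remaining equation gives: branch(unit, U, 5) = branch(unit, cons(unit, h(branch(unit, h(branch(unit, a, unit), branch(unit, a, unit), 5), a), unit, branch(unit, a, unit))), 5). Substituting into the earlier bindings gives X2 := branch(unit, h(branch(unit, a, unit), branch(unit, a, unit), 5), a), S := h(branch(unit, a, unit), branch(unit, a, unit), 5).
Decompose branch/3: unit = unit,  U = cons(unit, h(branch(unit, h(branch(unit, a, unit), branch(unit, a, unit), 5), a), unit, branch(unit, a, unit))),  5 = 5.
Delete trivial equation unit = unit.
Bind U := cons(unit, h(branch(unit, h(branch(unit, a, unit), branch(unit, a, unit), 5), a), unit, branch(unit, a, unit))); no other remaining equation mentions U.
Delete trivial equation 5 = 5.
No equations remain and no clash or occurs-check failure arose, so a unifier exists.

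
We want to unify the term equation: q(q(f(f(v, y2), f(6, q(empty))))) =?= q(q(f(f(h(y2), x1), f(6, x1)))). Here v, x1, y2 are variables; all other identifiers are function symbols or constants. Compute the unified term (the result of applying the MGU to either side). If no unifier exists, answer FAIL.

Decompose q/1: q(f(f(v, y2), f(6, q(empty)))) =?= q(f(f(h(y2), x1), f(6, x1))).
Decompose q/1: f(f(v, y2), f(6, q(empty))) =?= f(f(h(y2), x1), f(6, x1)).
Decompose f/2: f(v, y2) =?= f(h(y2), x1),  f(6, q(empty)) =?= f(6, x1).
Decompose f/2: v =?= h(y2),  y2 =?= x1.
Bind v := h(y2); no other remaining equation mentions v.
Bind y2 := x1; no other remaining equation mentions y2. Substituting into the earlier binding gives v := h(x1).
Decompose f/2: 6 =?= 6,  q(empty) =?= x1.
Delete trivial equation 6 =?= 6.
Bind x1 := q(empty). Substituting into the earlier bindings gives v := h(q(empty)), y2 := q(empty).
Applying the MGU to either side gives q(q(f(f(h(q(empty)), q(empty)), f(6, q(empty))))).

q(q(f(f(h(q(empty)), q(empty)), f(6, q(empty)))))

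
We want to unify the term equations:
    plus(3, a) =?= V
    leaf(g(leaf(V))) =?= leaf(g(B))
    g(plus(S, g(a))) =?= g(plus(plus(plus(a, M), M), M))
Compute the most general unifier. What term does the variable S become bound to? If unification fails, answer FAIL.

Bind V := plus(3, a); substituting into the one remaining equation that mentions V gives: leaf(g(leaf(plus(3, a)))) =?= leaf(g(B)).
Decompose leaf/1: g(leaf(plus(3, a))) =?= g(B).
Decompose g/1: leaf(plus(3, a)) =?= B.
Bind B := leaf(plus(3, a)); no other remaining equation mentions B.
Decompose g/1: plus(S, g(a)) =?= plus(plus(plus(a, M), M), M).
Decompose plus/2: S =?= plus(plus(a, M), M),  g(a) =?= M.
Bind S := plus(plus(a, M), M); no other remaining equation mentions S.
Bind M := g(a). Substituting into the earlier binding gives S := plus(plus(a, g(a)), g(a)).
MGU = { V ↦ plus(3, a), B ↦ leaf(plus(3, a)), S ↦ plus(plus(a, g(a)), g(a)), M ↦ g(a) }, so S ↦ plus(plus(a, g(a)), g(a)).

plus(plus(a, g(a)), g(a))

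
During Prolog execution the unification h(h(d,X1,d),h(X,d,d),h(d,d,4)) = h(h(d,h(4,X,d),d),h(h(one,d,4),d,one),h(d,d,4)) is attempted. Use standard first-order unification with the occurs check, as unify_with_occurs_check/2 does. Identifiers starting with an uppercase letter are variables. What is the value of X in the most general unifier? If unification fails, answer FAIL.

Decompose h/3: h(d,X1,d) = h(d,h(4,X,d),d),  h(X,d,d) = h(h(one,d,4),d,one),  h(d,d,4) = h(d,d,4).
Decompose h/3: d = d,  X1 = h(4,X,d),  d = d.
Delete trivial equation d = d.
Bind X1 := h(4,X,d); no other remaining equation mentions X1.
Delete trivial equation d = d.
Decompose h/3: X = h(one,d,4),  d = d,  d = one.
Bind X := h(one,d,4); no other remaining equation mentions X. Substituting into the earlier binding gives X1 := h(4,h(one,d,4),d).
Delete trivial equation d = d.
Clash: constants d and one differ; no unifier exists.

FAIL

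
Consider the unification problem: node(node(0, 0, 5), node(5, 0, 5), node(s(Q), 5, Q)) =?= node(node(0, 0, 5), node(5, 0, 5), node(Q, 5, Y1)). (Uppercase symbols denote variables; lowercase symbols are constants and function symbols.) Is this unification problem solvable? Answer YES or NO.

Decompose node/3: node(0, 0, 5) =?= node(0, 0, 5),  node(5, 0, 5) =?= node(5, 0, 5),  node(s(Q), 5, Q) =?= node(Q, 5, Y1).
Delete trivial equation node(0, 0, 5) =?= node(0, 0, 5).
Delete trivial equation node(5, 0, 5) =?= node(5, 0, 5).
Decompose node/3: s(Q) =?= Q,  5 =?= 5,  Q =?= Y1.
Occurs check fails: Q occurs in s(Q); the equation Q =?= s(Q) has no finite solution.

NO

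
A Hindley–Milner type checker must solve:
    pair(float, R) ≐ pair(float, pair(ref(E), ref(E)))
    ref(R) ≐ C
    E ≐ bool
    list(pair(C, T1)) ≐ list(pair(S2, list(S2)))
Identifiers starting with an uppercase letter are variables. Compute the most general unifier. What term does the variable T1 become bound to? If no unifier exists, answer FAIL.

list(ref(pair(ref(bool), ref(bool))))

Decompose pair/2: float ≐ float,  R ≐ pair(ref(E), ref(E)).
Delete trivial equation float ≐ float.
Bind R := pair(ref(E), ref(E)); substituting into the one remaining equation that mentions R gives: ref(pair(ref(E), ref(E))) ≐ C.
Bind C := ref(pair(ref(E), ref(E))); substituting into the one remaining equation that mentions C gives: list(pair(ref(pair(ref(E), ref(E))), T1)) ≐ list(pair(S2, list(S2))).
Bind E := bool; substituting into the remaining equation gives: list(pair(ref(pair(ref(bool), ref(bool))), T1)) ≐ list(pair(S2, list(S2))). Substituting into the earlier bindings gives R := pair(ref(bool), ref(bool)), C := ref(pair(ref(bool), ref(bool))).
Decompose list/1: pair(ref(pair(ref(bool), ref(bool))), T1) ≐ pair(S2, list(S2)).
Decompose pair/2: ref(pair(ref(bool), ref(bool))) ≐ S2,  T1 ≐ list(S2).
Bind S2 := ref(pair(ref(bool), ref(bool))); substituting into the remaining equation gives: T1 ≐ list(ref(pair(ref(bool), ref(bool)))).
Bind T1 := list(ref(pair(ref(bool), ref(bool)))).
MGU = { R := pair(ref(bool), ref(bool)), C := ref(pair(ref(bool), ref(bool))), E := bool, S2 := ref(pair(ref(bool), ref(bool))), T1 := list(ref(pair(ref(bool), ref(bool)))) }, so T1 := list(ref(pair(ref(bool), ref(bool)))).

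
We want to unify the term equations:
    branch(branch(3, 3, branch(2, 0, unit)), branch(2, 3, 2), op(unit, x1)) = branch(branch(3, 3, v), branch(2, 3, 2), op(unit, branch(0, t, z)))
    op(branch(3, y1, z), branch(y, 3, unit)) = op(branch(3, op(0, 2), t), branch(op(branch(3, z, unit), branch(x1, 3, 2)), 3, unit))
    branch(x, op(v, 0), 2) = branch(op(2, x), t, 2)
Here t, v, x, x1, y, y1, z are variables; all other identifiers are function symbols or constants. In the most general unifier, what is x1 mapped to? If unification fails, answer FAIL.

Decompose branch/3: branch(3, 3, branch(2, 0, unit)) = branch(3, 3, v),  branch(2, 3, 2) = branch(2, 3, 2),  op(unit, x1) = op(unit, branch(0, t, z)).
Decompose branch/3: 3 = 3,  3 = 3,  branch(2, 0, unit) = v.
Delete trivial equation 3 = 3.
Delete trivial equation 3 = 3.
Bind v := branch(2, 0, unit); substituting into the one remaining equation that mentions v gives: branch(x, op(branch(2, 0, unit), 0), 2) = branch(op(2, x), t, 2).
Delete trivial equation branch(2, 3, 2) = branch(2, 3, 2).
Decompose op/2: unit = unit,  x1 = branch(0, t, z).
Delete trivial equation unit = unit.
Bind x1 := branch(0, t, z); substituting into the one remaining equation that mentions x1 gives: op(branch(3, y1, z), branch(y, 3, unit)) = op(branch(3, op(0, 2), t), branch(op(branch(3, z, unit), branch(branch(0, t, z), 3, 2)), 3, unit)).
Decompose op/2: branch(3, y1, z) = branch(3, op(0, 2), t),  branch(y, 3, unit) = branch(op(branch(3, z, unit), branch(branch(0, t, z), 3, 2)), 3, unit).
Decompose branch/3: 3 = 3,  y1 = op(0, 2),  z = t.
Delete trivial equation 3 = 3.
Bind y1 := op(0, 2); no other remaining equation mentions y1.
Bind z := t; substituting into the one remaining equation that mentions z gives: branch(y, 3, unit) = branch(op(branch(3, t, unit), branch(branch(0, t, t), 3, 2)), 3, unit). Substituting into the earlier binding gives x1 := branch(0, t, t).
Decompose branch/3: y = op(branch(3, t, unit), branch(branch(0, t, t), 3, 2)),  3 = 3,  unit = unit.
Bind y := op(branch(3, t, unit), branch(branch(0, t, t), 3, 2)); no other remaining equation mentions y.
Delete trivial equation 3 = 3.
Delete trivial equation unit = unit.
Decompose branch/3: x = op(2, x),  op(branch(2, 0, unit), 0) = t,  2 = 2.
Occurs check fails: x occurs in op(2, x); the equation x = op(2, x) has no finite solution.

FAIL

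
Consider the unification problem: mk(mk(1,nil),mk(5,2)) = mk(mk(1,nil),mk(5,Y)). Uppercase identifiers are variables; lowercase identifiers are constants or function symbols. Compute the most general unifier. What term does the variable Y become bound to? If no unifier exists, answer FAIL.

Decompose mk/2: mk(1,nil) = mk(1,nil),  mk(5,2) = mk(5,Y).
Delete trivial equation mk(1,nil) = mk(1,nil).
Decompose mk/2: 5 = 5,  2 = Y.
Delete trivial equation 5 = 5.
Bind Y := 2.
MGU = { Y -> 2 }, so Y -> 2.

2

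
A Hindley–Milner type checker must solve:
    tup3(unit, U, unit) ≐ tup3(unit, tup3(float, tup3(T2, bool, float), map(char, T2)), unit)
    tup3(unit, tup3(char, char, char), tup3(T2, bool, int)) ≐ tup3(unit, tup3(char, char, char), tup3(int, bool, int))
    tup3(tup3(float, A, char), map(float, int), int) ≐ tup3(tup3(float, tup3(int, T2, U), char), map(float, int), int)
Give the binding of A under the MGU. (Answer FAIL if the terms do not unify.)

Decompose tup3/3: unit ≐ unit,  U ≐ tup3(float, tup3(T2, bool, float), map(char, T2)),  unit ≐ unit.
Delete trivial equation unit ≐ unit.
Bind U := tup3(float, tup3(T2, bool, float), map(char, T2)); substituting into the one remaining equation that mentions U gives: tup3(tup3(float, A, char), map(float, int), int) ≐ tup3(tup3(float, tup3(int, T2, tup3(float, tup3(T2, bool, float), map(char, T2))), char), map(float, int), int).
Delete trivial equation unit ≐ unit.
Decompose tup3/3: unit ≐ unit,  tup3(char, char, char) ≐ tup3(char, char, char),  tup3(T2, bool, int) ≐ tup3(int, bool, int).
Delete trivial equation unit ≐ unit.
Delete trivial equation tup3(char, char, char) ≐ tup3(char, char, char).
Decompose tup3/3: T2 ≐ int,  bool ≐ bool,  int ≐ int.
Bind T2 := int; substituting into the one remaining equation that mentions T2 gives: tup3(tup3(float, A, char), map(float, int), int) ≐ tup3(tup3(float, tup3(int, int, tup3(float, tup3(int, bool, float), map(char, int))), char), map(float, int), int). Substituting into the earlier binding gives U := tup3(float, tup3(int, bool, float), map(char, int)).
Delete trivial equation bool ≐ bool.
Delete trivial equation int ≐ int.
Decompose tup3/3: tup3(float, A, char) ≐ tup3(float, tup3(int, int, tup3(float, tup3(int, bool, float), map(char, int))), char),  map(float, int) ≐ map(float, int),  int ≐ int.
Decompose tup3/3: float ≐ float,  A ≐ tup3(int, int, tup3(float, tup3(int, bool, float), map(char, int))),  char ≐ char.
Delete trivial equation float ≐ float.
Bind A := tup3(int, int, tup3(float, tup3(int, bool, float), map(char, int))); no other remaining equation mentions A.
Delete trivial equation char ≐ char.
Delete trivial equation map(float, int) ≐ map(float, int).
Delete trivial equation int ≐ int.
MGU = { U -> tup3(float, tup3(int, bool, float), map(char, int)), T2 -> int, A -> tup3(int, int, tup3(float, tup3(int, bool, float), map(char, int))) }, so A -> tup3(int, int, tup3(float, tup3(int, bool, float), map(char, int))).

tup3(int, int, tup3(float, tup3(int, bool, float), map(char, int)))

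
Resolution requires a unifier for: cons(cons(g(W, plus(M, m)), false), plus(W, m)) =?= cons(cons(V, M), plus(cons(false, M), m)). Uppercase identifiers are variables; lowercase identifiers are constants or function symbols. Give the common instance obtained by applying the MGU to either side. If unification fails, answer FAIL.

Decompose cons/2: cons(g(W, plus(M, m)), false) =?= cons(V, M),  plus(W, m) =?= plus(cons(false, M), m).
Decompose cons/2: g(W, plus(M, m)) =?= V,  false =?= M.
Bind V := g(W, plus(M, m)); no other remaining equation mentions V.
Bind M := false; substituting into the remaining equation gives: plus(W, m) =?= plus(cons(false, false), m). Substituting into the earlier binding gives V := g(W, plus(false, m)).
Decompose plus/2: W =?= cons(false, false),  m =?= m.
Bind W := cons(false, false); no other remaining equation mentions W. Substituting into the earlier binding gives V := g(cons(false, false), plus(false, m)).
Delete trivial equation m =?= m.
Applying the MGU to either side gives cons(cons(g(cons(false, false), plus(false, m)), false), plus(cons(false, false), m)).

cons(cons(g(cons(false, false), plus(false, m)), false), plus(cons(false, false), m))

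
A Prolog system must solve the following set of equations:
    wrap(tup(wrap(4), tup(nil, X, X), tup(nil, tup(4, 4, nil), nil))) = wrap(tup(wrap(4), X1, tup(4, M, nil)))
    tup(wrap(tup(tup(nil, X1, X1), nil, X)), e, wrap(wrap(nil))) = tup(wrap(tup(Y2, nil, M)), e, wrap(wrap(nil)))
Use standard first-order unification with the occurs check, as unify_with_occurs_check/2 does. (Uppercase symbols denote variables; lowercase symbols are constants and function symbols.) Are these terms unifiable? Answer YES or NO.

NO

Decompose wrap/1: tup(wrap(4), tup(nil, X, X), tup(nil, tup(4, 4, nil), nil)) = tup(wrap(4), X1, tup(4, M, nil)).
Decompose tup/3: wrap(4) = wrap(4),  tup(nil, X, X) = X1,  tup(nil, tup(4, 4, nil), nil) = tup(4, M, nil).
Delete trivial equation wrap(4) = wrap(4).
Bind X1 := tup(nil, X, X); substituting into the one remaining equation that mentions X1 gives: tup(wrap(tup(tup(nil, tup(nil, X, X), tup(nil, X, X)), nil, X)), e, wrap(wrap(nil))) = tup(wrap(tup(Y2, nil, M)), e, wrap(wrap(nil))).
Decompose tup/3: nil = 4,  tup(4, 4, nil) = M,  nil = nil.
Clash: constants nil and 4 differ; no unifier exists.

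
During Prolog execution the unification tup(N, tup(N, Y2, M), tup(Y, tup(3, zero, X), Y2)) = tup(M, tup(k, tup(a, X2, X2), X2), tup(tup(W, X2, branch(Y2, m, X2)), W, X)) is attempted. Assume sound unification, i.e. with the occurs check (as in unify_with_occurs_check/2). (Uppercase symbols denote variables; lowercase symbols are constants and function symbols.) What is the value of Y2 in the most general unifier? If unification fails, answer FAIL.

tup(a, k, k)

Decompose tup/3: N = M,  tup(N, Y2, M) = tup(k, tup(a, X2, X2), X2),  tup(Y, tup(3, zero, X), Y2) = tup(tup(W, X2, branch(Y2, m, X2)), W, X).
Bind N := M; substituting into the one remaining equation that mentions N gives: tup(M, Y2, M) = tup(k, tup(a, X2, X2), X2).
Decompose tup/3: M = k,  Y2 = tup(a, X2, X2),  M = X2.
Bind M := k; substituting into the one remaining equation that mentions M gives: k = X2. Substituting into the earlier binding gives N := k.
Bind Y2 := tup(a, X2, X2); substituting into the one remaining equation that mentions Y2 gives: tup(Y, tup(3, zero, X), tup(a, X2, X2)) = tup(tup(W, X2, branch(tup(a, X2, X2), m, X2)), W, X).
Bind X2 := k; substituting into the remaining equation gives: tup(Y, tup(3, zero, X), tup(a, k, k)) = tup(tup(W, k, branch(tup(a, k, k), m, k)), W, X). Substituting into the earlier binding gives Y2 := tup(a, k, k).
Decompose tup/3: Y = tup(W, k, branch(tup(a, k, k), m, k)),  tup(3, zero, X) = W,  tup(a, k, k) = X.
Bind Y := tup(W, k, branch(tup(a, k, k), m, k)); no other remaining equation mentions Y.
Bind W := tup(3, zero, X); no other remaining equation mentions W. Substituting into the earlier binding gives Y := tup(tup(3, zero, X), k, branch(tup(a, k, k), m, k)).
Bind X := tup(a, k, k). Substituting into the earlier bindings gives Y := tup(tup(3, zero, tup(a, k, k)), k, branch(tup(a, k, k), m, k)), W := tup(3, zero, tup(a, k, k)).
MGU = { N = k, M = k, Y2 = tup(a, k, k), X2 = k, Y = tup(tup(3, zero, tup(a, k, k)), k, branch(tup(a, k, k), m, k)), W = tup(3, zero, tup(a, k, k)), X = tup(a, k, k) }, so Y2 = tup(a, k, k).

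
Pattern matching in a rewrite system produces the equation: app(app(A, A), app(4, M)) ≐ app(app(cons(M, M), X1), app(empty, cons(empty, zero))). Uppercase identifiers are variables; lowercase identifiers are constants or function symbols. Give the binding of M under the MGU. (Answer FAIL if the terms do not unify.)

Decompose app/2: app(A, A) ≐ app(cons(M, M), X1),  app(4, M) ≐ app(empty, cons(empty, zero)).
Decompose app/2: A ≐ cons(M, M),  A ≐ X1.
Bind A := cons(M, M); substituting into the one remaining equation that mentions A gives: cons(M, M) ≐ X1.
Bind X1 := cons(M, M); no other remaining equation mentions X1.
Decompose app/2: 4 ≐ empty,  M ≐ cons(empty, zero).
Clash: constants 4 and empty differ; no unifier exists.

FAIL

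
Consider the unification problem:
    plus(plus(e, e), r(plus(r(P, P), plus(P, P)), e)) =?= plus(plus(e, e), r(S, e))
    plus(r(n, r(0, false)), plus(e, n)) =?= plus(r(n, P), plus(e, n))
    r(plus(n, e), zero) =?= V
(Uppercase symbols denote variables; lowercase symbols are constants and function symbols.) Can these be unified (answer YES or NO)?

YES

Decompose plus/2: plus(e, e) =?= plus(e, e),  r(plus(r(P, P), plus(P, P)), e) =?= r(S, e).
Delete trivial equation plus(e, e) =?= plus(e, e).
Decompose r/2: plus(r(P, P), plus(P, P)) =?= S,  e =?= e.
Bind S := plus(r(P, P), plus(P, P)); no other remaining equation mentions S.
Delete trivial equation e =?= e.
Decompose plus/2: r(n, r(0, false)) =?= r(n, P),  plus(e, n) =?= plus(e, n).
Decompose r/2: n =?= n,  r(0, false) =?= P.
Delete trivial equation n =?= n.
Bind P := r(0, false); no other remaining equation mentions P. Substituting into the earlier binding gives S := plus(r(r(0, false), r(0, false)), plus(r(0, false), r(0, false))).
Delete trivial equation plus(e, n) =?= plus(e, n).
Bind V := r(plus(n, e), zero).
No equations remain and no clash or occurs-check failure arose, so a unifier exists.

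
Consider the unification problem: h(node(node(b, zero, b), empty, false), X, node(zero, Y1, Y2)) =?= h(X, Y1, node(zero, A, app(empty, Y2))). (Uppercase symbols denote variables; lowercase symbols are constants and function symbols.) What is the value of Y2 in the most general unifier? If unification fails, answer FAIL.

Decompose h/3: node(node(b, zero, b), empty, false) =?= X,  X =?= Y1,  node(zero, Y1, Y2) =?= node(zero, A, app(empty, Y2)).
Bind X := node(node(b, zero, b), empty, false); substituting into the one remaining equation that mentions X gives: node(node(b, zero, b), empty, false) =?= Y1.
Bind Y1 := node(node(b, zero, b), empty, false); substituting into the remaining equation gives: node(zero, node(node(b, zero, b), empty, false), Y2) =?= node(zero, A, app(empty, Y2)).
Decompose node/3: zero =?= zero,  node(node(b, zero, b), empty, false) =?= A,  Y2 =?= app(empty, Y2).
Delete trivial equation zero =?= zero.
Bind A := node(node(b, zero, b), empty, false); no other remaining equation mentions A.
Occurs check fails: Y2 occurs in app(empty, Y2); the equation Y2 =?= app(empty, Y2) has no finite solution.

FAIL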